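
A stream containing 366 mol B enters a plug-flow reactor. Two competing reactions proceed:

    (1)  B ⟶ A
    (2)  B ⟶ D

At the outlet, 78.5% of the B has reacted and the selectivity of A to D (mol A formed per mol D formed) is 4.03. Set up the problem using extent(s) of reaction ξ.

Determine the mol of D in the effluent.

57.1 mol

Conversion of B: B consumed = 0.785 × 366 = 287.3 mol = 1ξ₁ + 1ξ₂.
Selectivity: 1ξ₁ / (1ξ₂) = 4.03 → ξ₁ = 4.03 ξ₂.
Substitute: (1·4.03 + 1) ξ₂ = 287.3 → ξ₂ = 57.12 mol, ξ₁ = 230.2 mol.
Outlet amounts (n = n₀ + Σ ν·ξ):
  B: 366 − 1(230.2) − 1(57.12) = 78.69
  A: 0 + 1(230.2) = 230.2
  D: 0 + 1(57.12) = 57.12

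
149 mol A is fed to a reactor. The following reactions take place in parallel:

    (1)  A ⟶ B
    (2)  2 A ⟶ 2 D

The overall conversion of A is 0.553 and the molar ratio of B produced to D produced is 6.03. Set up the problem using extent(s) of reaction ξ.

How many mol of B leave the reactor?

Conversion of A: A consumed = 0.553 × 149 = 82.4 mol = 1ξ₁ + 2ξ₂.
Selectivity: 1ξ₁ / (2ξ₂) = 6.03 → ξ₁ = 12.06 ξ₂.
Substitute: (1·12.06 + 2) ξ₂ = 82.4 → ξ₂ = 5.86 mol, ξ₁ = 70.68 mol.
Outlet amounts (n = n₀ + Σ ν·ξ):
  A: 149 − 1(70.68) − 2(5.86) = 66.6
  B: 0 + 1(70.68) = 70.68
  D: 0 + 2(5.86) = 11.72

70.7 mol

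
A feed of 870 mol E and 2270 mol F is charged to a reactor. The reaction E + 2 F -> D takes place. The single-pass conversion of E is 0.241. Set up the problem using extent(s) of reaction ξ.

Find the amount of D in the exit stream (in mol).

210 mol

E reacted = 0.241 × 870 = 209.7 mol; ν_E = −1, so ξ = 209.7/1 = 209.7 mol.
Outlet amounts (n = n₀ + ν ξ):
  E: 870 − 1(209.7) = 660.3
  F: 2270 − 2(209.7) = 1851
  D: 0 + 1(209.7) = 209.7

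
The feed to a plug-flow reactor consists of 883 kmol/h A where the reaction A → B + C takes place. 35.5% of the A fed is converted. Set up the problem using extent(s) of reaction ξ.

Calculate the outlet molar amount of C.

A reacted = 0.355 × 883 = 313.5 kmol/h; ν_A = −1, so ξ = 313.5/1 = 313.5 kmol/h.
Outlet amounts (n = n₀ + ν ξ):
  A: 883 − 1(313.5) = 569.5
  B: 0 + 1(313.5) = 313.5
  C: 0 + 1(313.5) = 313.5

313 kmol/h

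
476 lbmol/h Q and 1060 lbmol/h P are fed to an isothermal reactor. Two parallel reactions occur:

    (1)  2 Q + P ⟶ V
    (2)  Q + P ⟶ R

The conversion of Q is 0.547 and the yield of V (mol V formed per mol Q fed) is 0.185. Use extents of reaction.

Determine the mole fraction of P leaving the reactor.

Yield of V: 1ξ₁ / 476 = 0.185 → ξ₁ = 88.06 lbmol/h.
Conversion of Q: 2ξ₁ + 1ξ₂ = 0.547 × 476 = 260.4 → ξ₂ = 84.25 lbmol/h.
Outlet amounts (n = n₀ + Σ ν·ξ):
  Q: 476 − 2(88.06) − 1(84.25) = 215.6
  P: 1060 − 1(88.06) − 1(84.25) = 887.7
  V: 0 + 1(88.06) = 88.06
  R: 0 + 1(84.25) = 84.25
Total out = 1276 lbmol/h; y_P = 887.7 / 1276 = 0.6959.

0.696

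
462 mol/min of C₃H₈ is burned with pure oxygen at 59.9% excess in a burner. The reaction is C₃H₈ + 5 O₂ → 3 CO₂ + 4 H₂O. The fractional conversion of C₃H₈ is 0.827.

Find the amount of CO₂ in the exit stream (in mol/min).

Stoichiometric O₂ = 5 × 462 = 2310 mol/min; O₂ fed = 2310 × 1.599 = 3694 mol/min.
Fuel reacted = 0.827 × 462 → ξ = 382.1 mol/min.
Outlet (n = n₀ + ν ξ):
  C₃H₈: 462 − 1(382.1) = 79.93
  O₂: 3694 − 5(382.1) = 1783
  CO₂: 0 + 3(382.1) = 1146
  H₂O: 0 + 4(382.1) = 1528

1150 mol/min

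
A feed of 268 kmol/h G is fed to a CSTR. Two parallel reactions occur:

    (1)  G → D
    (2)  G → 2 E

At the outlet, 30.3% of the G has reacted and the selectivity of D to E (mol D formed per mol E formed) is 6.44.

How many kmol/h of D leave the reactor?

Conversion of G: G consumed = 0.303 × 268 = 81.2 kmol/h = 1ξ₁ + 1ξ₂.
Selectivity: 1ξ₁ / (2ξ₂) = 6.44 → ξ₁ = 12.88 ξ₂.
Substitute: (1·12.88 + 1) ξ₂ = 81.2 → ξ₂ = 5.85 kmol/h, ξ₁ = 75.35 kmol/h.
Outlet amounts (n = n₀ + Σ ν·ξ):
  G: 268 − 1(75.35) − 1(5.85) = 186.8
  D: 0 + 1(75.35) = 75.35
  E: 0 + 2(5.85) = 11.7

75.4 kmol/h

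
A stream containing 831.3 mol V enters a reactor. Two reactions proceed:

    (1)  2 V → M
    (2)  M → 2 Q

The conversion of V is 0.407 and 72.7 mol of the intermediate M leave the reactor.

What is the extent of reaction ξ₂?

Conversion of V: V consumed = 2ξ₁ = 0.407 × 831.3 → ξ₁ = 169.2 mol.
M balance: n_M = 0 + 1ξ₁ − 1ξ₂ = 72.7 → ξ₂ = (1·169.2 − 72.7)/1 = 96.47 mol.
Outlet amounts (n = n₀ + Σ ν·ξ):
  V: 831.3 − 2(169.2) = 493
  M: 0 + 1(169.2) − 1(96.47) = 72.7
  Q: 0 + 2(96.47) = 192.9

ξ₂ = 96.5 mol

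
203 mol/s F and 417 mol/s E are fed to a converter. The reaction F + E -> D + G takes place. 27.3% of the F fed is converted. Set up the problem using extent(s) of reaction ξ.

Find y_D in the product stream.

F reacted = 0.273 × 203 = 55.42 mol/s; ν_F = −1, so ξ = 55.42/1 = 55.42 mol/s.
Outlet amounts (n = n₀ + ν ξ):
  F: 203 − 1(55.42) = 147.6
  E: 417 − 1(55.42) = 361.6
  D: 0 + 1(55.42) = 55.42
  G: 0 + 1(55.42) = 55.42
Total out = 620 mol/s; y_D = 55.42 / 620 = 0.08939.

0.0894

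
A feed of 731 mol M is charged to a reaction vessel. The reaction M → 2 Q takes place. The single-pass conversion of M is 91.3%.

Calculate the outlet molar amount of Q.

1330 mol

M reacted = 0.913 × 731 = 667.4 mol; ν_M = −1, so ξ = 667.4/1 = 667.4 mol.
Outlet amounts (n = n₀ + ν ξ):
  M: 731 − 1(667.4) = 63.6
  Q: 0 + 2(667.4) = 1335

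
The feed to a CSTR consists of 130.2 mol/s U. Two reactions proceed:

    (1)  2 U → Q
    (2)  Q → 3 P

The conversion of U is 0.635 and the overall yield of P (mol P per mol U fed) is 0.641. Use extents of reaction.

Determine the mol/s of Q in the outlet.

13.5 mol/s

Conversion of U: U consumed = 2ξ₁ = 0.635 × 130.2 → ξ₁ = 41.34 mol/s.
Yield of P: 3ξ₂ / 130.2 = 0.641 → ξ₂ = 27.82 mol/s.
Outlet amounts (n = n₀ + Σ ν·ξ):
  U: 130.2 − 2(41.34) = 47.52
  Q: 0 + 1(41.34) − 1(27.82) = 13.52
  P: 0 + 3(27.82) = 83.46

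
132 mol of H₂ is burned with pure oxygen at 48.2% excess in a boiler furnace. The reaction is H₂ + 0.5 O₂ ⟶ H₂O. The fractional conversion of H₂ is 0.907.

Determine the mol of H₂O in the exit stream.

Stoichiometric O₂ = 0.5 × 132 = 66 mol; O₂ fed = 66 × 1.482 = 97.81 mol.
Fuel reacted = 0.907 × 132 → ξ = 119.7 mol.
Outlet (n = n₀ + ν ξ):
  H₂: 132 − 1(119.7) = 12.28
  O₂: 97.81 − 0.5(119.7) = 37.95
  H₂O: 0 + 1(119.7) = 119.7

120 mol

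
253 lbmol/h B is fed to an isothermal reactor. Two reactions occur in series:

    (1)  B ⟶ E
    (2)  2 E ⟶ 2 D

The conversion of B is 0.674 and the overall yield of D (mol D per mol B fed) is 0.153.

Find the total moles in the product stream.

253 lbmol/h

Conversion of B: B consumed = 1ξ₁ = 0.674 × 253 → ξ₁ = 170.5 lbmol/h.
Yield of D: 2ξ₂ / 253 = 0.153 → ξ₂ = 19.35 lbmol/h.
Outlet amounts (n = n₀ + Σ ν·ξ):
  B: 253 − 1(170.5) = 82.48
  E: 0 + 1(170.5) − 2(19.35) = 131.8
  D: 0 + 2(19.35) = 38.71
Total out = 82.48 + 131.8 + 38.71 = 253 lbmol/h.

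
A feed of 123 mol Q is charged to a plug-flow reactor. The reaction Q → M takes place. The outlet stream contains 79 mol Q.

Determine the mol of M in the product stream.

44 mol

For Q: n = n₀ − 1ξ → 79 = 123 − 1ξ, giving ξ = 44 mol.
Outlet amounts (n = n₀ + ν ξ):
  Q: 123 − 1(44) = 79
  M: 0 + 1(44) = 44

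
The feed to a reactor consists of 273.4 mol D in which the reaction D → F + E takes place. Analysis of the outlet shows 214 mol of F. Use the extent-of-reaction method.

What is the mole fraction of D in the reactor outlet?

For F: n = n₀ + 1ξ → 214 = 0 + 1ξ, giving ξ = 214 mol.
Outlet amounts (n = n₀ + ν ξ):
  D: 273.4 − 1(214) = 59.4
  F: 0 + 1(214) = 214
  E: 0 + 1(214) = 214
Total out = 487.4 mol; y_D = 59.4 / 487.4 = 0.1219.

0.122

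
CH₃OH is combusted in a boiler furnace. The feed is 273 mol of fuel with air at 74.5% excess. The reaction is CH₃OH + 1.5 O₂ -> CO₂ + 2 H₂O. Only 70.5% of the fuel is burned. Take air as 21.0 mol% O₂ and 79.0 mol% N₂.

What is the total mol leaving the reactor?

Stoichiometric O₂ = 1.5 × 273 = 409.5 mol; O₂ fed = 409.5 × 1.745 = 714.6 mol.
N₂ fed = 714.6 × 79/21 = 2688 mol.
Fuel reacted = 0.705 × 273 → ξ = 192.5 mol.
Outlet (n = n₀ + ν ξ):
  CH₃OH: 273 − 1(192.5) = 80.54
  O₂: 714.6 − 1.5(192.5) = 425.9
  N₂: 2688 (inert)
  CO₂: 0 + 1(192.5) = 192.5
  H₂O: 0 + 2(192.5) = 384.9
Total out = 80.54 + 425.9 + 2688 + 192.5 + 384.9 = 3772 mol.

3770 mol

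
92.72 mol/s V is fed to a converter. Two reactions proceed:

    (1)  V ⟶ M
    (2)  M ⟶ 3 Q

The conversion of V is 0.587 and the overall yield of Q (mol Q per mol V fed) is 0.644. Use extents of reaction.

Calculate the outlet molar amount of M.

34.5 mol/s

Conversion of V: V consumed = 1ξ₁ = 0.587 × 92.72 → ξ₁ = 54.43 mol/s.
Yield of Q: 3ξ₂ / 92.72 = 0.644 → ξ₂ = 19.9 mol/s.
Outlet amounts (n = n₀ + Σ ν·ξ):
  V: 92.72 − 1(54.43) = 38.29
  M: 0 + 1(54.43) − 1(19.9) = 34.52
  Q: 0 + 3(19.9) = 59.71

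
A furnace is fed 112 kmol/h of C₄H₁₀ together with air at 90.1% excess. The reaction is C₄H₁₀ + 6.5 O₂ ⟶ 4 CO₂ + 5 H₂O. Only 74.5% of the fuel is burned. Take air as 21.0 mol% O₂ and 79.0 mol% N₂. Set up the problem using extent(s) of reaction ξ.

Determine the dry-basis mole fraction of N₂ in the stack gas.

Stoichiometric O₂ = 6.5 × 112 = 728 kmol/h; O₂ fed = 728 × 1.901 = 1384 kmol/h.
N₂ fed = 1384 × 79/21 = 5206 kmol/h.
Fuel reacted = 0.745 × 112 → ξ = 83.44 kmol/h.
Outlet (n = n₀ + ν ξ):
  C₄H₁₀: 112 − 1(83.44) = 28.56
  O₂: 1384 − 6.5(83.44) = 841.6
  N₂: 5206 (inert)
  CO₂: 0 + 4(83.44) = 333.8
  H₂O: 0 + 5(83.44) = 417.2
Dry total = 6410 kmol/h; y_N₂ (dry) = 5206 / 6410 = 0.8122.

0.812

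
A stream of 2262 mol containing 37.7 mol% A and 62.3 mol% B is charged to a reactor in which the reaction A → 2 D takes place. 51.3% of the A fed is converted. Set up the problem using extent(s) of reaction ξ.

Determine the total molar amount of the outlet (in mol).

A reacted = 0.513 × 852.8 = 437.5 mol; ν_A = −1, so ξ = 437.5/1 = 437.5 mol.
Outlet amounts (n = n₀ + ν ξ):
  A: 852.8 − 1(437.5) = 415.3
  D: 0 + 2(437.5) = 874.9
  B: 1409 (inert)
Total out = 415.3 + 874.9 + 1409 = 2699 mol.

2700 mol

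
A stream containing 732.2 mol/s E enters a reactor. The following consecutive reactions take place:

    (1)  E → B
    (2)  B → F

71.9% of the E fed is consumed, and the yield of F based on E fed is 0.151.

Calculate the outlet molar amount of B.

Conversion of E: E consumed = 1ξ₁ = 0.719 × 732.2 → ξ₁ = 526.5 mol/s.
Yield of F: 1ξ₂ / 732.2 = 0.151 → ξ₂ = 110.6 mol/s.
Outlet amounts (n = n₀ + Σ ν·ξ):
  E: 732.2 − 1(526.5) = 205.7
  B: 0 + 1(526.5) − 1(110.6) = 415.9
  F: 0 + 1(110.6) = 110.6

416 mol/s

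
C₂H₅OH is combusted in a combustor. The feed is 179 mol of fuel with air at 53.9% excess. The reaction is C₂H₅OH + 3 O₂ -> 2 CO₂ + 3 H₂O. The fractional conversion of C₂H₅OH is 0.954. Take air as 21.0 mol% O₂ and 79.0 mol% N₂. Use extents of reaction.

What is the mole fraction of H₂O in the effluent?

Stoichiometric O₂ = 3 × 179 = 537 mol; O₂ fed = 537 × 1.539 = 826.4 mol.
N₂ fed = 826.4 × 79/21 = 3109 mol.
Fuel reacted = 0.954 × 179 → ξ = 170.8 mol.
Outlet (n = n₀ + ν ξ):
  C₂H₅OH: 179 − 1(170.8) = 8.234
  O₂: 826.4 − 3(170.8) = 314.1
  N₂: 3109 (inert)
  CO₂: 0 + 2(170.8) = 341.5
  H₂O: 0 + 3(170.8) = 512.3
Total out = 4285 mol; y_H₂O = 512.3 / 4285 = 0.1196.

0.12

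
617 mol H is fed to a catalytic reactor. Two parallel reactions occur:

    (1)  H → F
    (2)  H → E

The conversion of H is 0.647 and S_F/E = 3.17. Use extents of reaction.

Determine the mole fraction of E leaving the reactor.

0.155

Conversion of H: H consumed = 0.647 × 617 = 399.2 mol = 1ξ₁ + 1ξ₂.
Selectivity: 1ξ₁ / (1ξ₂) = 3.17 → ξ₁ = 3.17 ξ₂.
Substitute: (1·3.17 + 1) ξ₂ = 399.2 → ξ₂ = 95.73 mol, ξ₁ = 303.5 mol.
Outlet amounts (n = n₀ + Σ ν·ξ):
  H: 617 − 1(303.5) − 1(95.73) = 217.8
  F: 0 + 1(303.5) = 303.5
  E: 0 + 1(95.73) = 95.73
Total out = 617 mol; y_E = 95.73 / 617 = 0.1552.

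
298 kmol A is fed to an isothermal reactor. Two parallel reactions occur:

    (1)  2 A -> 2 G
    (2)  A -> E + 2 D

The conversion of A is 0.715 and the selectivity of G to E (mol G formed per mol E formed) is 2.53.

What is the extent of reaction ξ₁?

ξ₁ = 76.4 kmol

Conversion of A: A consumed = 0.715 × 298 = 213.1 kmol = 2ξ₁ + 1ξ₂.
Selectivity: 2ξ₁ / (1ξ₂) = 2.53 → ξ₁ = 1.265 ξ₂.
Substitute: (2·1.265 + 1) ξ₂ = 213.1 → ξ₂ = 60.36 kmol, ξ₁ = 76.36 kmol.
Outlet amounts (n = n₀ + Σ ν·ξ):
  A: 298 − 2(76.36) − 1(60.36) = 84.93
  G: 0 + 2(76.36) = 152.7
  E: 0 + 1(60.36) = 60.36
  D: 0 + 2(60.36) = 120.7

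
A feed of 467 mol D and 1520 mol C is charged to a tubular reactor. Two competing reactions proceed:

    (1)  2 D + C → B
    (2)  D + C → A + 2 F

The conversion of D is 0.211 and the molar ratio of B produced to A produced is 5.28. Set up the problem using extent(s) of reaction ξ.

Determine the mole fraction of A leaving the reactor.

Conversion of D: D consumed = 0.211 × 467 = 98.54 mol = 2ξ₁ + 1ξ₂.
Selectivity: 1ξ₁ / (1ξ₂) = 5.28 → ξ₁ = 5.28 ξ₂.
Substitute: (2·5.28 + 1) ξ₂ = 98.54 → ξ₂ = 8.524 mol, ξ₁ = 45.01 mol.
Outlet amounts (n = n₀ + Σ ν·ξ):
  D: 467 − 2(45.01) − 1(8.524) = 368.5
  C: 1520 − 1(45.01) − 1(8.524) = 1466
  B: 0 + 1(45.01) = 45.01
  A: 0 + 1(8.524) = 8.524
  F: 0 + 2(8.524) = 17.05
Total out = 1906 mol; y_A = 8.524 / 1906 = 0.004473.

0.00447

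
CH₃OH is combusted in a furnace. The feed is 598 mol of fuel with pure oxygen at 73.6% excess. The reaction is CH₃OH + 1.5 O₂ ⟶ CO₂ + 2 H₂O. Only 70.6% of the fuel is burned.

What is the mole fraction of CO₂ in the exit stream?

Stoichiometric O₂ = 1.5 × 598 = 897 mol; O₂ fed = 897 × 1.736 = 1557 mol.
Fuel reacted = 0.706 × 598 → ξ = 422.2 mol.
Outlet (n = n₀ + ν ξ):
  CH₃OH: 598 − 1(422.2) = 175.8
  O₂: 1557 − 1.5(422.2) = 923.9
  CO₂: 0 + 1(422.2) = 422.2
  H₂O: 0 + 2(422.2) = 844.4
Total out = 2366 mol; y_CO₂ = 422.2 / 2366 = 0.1784.

0.178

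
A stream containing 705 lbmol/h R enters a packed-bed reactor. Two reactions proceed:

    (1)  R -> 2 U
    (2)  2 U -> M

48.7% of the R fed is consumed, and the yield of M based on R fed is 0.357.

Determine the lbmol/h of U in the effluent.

Conversion of R: R consumed = 1ξ₁ = 0.487 × 705 → ξ₁ = 343.3 lbmol/h.
Yield of M: 1ξ₂ / 705 = 0.357 → ξ₂ = 251.7 lbmol/h.
Outlet amounts (n = n₀ + Σ ν·ξ):
  R: 705 − 1(343.3) = 361.7
  U: 0 + 2(343.3) − 2(251.7) = 183.3
  M: 0 + 1(251.7) = 251.7

183 lbmol/h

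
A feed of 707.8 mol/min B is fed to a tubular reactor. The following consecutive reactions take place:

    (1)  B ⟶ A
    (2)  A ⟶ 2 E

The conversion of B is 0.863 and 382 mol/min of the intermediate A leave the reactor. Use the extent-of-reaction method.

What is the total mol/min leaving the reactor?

937 mol/min

Conversion of B: B consumed = 1ξ₁ = 0.863 × 707.8 → ξ₁ = 610.8 mol/min.
A balance: n_A = 0 + 1ξ₁ − 1ξ₂ = 382 → ξ₂ = (1·610.8 − 382)/1 = 228.8 mol/min.
Outlet amounts (n = n₀ + Σ ν·ξ):
  B: 707.8 − 1(610.8) = 96.97
  A: 0 + 1(610.8) − 1(228.8) = 382
  E: 0 + 2(228.8) = 457.7
Total out = 96.97 + 382 + 457.7 = 936.6 mol/min.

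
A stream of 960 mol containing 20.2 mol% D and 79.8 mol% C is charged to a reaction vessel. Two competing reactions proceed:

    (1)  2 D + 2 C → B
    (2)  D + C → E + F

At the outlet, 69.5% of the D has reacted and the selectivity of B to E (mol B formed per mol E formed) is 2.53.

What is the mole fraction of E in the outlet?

Conversion of D: D consumed = 0.695 × 193.9 = 134.8 mol = 2ξ₁ + 1ξ₂.
Selectivity: 1ξ₁ / (1ξ₂) = 2.53 → ξ₁ = 2.53 ξ₂.
Substitute: (2·2.53 + 1) ξ₂ = 134.8 → ξ₂ = 22.24 mol, ξ₁ = 56.27 mol.
Outlet amounts (n = n₀ + Σ ν·ξ):
  D: 193.9 − 2(56.27) − 1(22.24) = 59.15
  C: 766.1 − 2(56.27) − 1(22.24) = 631.3
  B: 0 + 1(56.27) = 56.27
  E: 0 + 1(22.24) = 22.24
  F: 0 + 1(22.24) = 22.24
Total out = 791.2 mol; y_E = 22.24 / 791.2 = 0.02811.

0.0281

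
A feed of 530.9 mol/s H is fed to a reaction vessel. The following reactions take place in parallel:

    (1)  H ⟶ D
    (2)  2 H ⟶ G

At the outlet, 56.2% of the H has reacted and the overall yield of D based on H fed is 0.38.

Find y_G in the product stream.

Yield of D: 1ξ₁ / 530.9 = 0.38 → ξ₁ = 201.7 mol/s.
Conversion of H: 1ξ₁ + 2ξ₂ = 0.562 × 530.9 = 298.4 → ξ₂ = 48.31 mol/s.
Outlet amounts (n = n₀ + Σ ν·ξ):
  H: 530.9 − 1(201.7) − 2(48.31) = 232.5
  D: 0 + 1(201.7) = 201.7
  G: 0 + 1(48.31) = 48.31
Total out = 482.6 mol/s; y_G = 48.31 / 482.6 = 0.1001.

0.1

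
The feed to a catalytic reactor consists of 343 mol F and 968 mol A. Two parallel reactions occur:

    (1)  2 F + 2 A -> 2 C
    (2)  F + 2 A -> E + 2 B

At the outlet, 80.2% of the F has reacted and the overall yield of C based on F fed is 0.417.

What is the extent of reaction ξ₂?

ξ₂ = 132 mol

Yield of C: 2ξ₁ / 343 = 0.417 → ξ₁ = 71.52 mol.
Conversion of F: 2ξ₁ + 1ξ₂ = 0.802 × 343 = 275.1 → ξ₂ = 132.1 mol.
Outlet amounts (n = n₀ + Σ ν·ξ):
  F: 343 − 2(71.52) − 1(132.1) = 67.91
  A: 968 − 2(71.52) − 2(132.1) = 560.9
  C: 0 + 2(71.52) = 143
  E: 0 + 1(132.1) = 132.1
  B: 0 + 2(132.1) = 264.1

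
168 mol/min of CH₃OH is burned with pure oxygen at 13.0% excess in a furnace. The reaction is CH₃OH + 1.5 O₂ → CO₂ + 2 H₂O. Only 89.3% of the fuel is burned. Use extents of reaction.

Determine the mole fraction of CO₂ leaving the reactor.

0.284

Stoichiometric O₂ = 1.5 × 168 = 252 mol/min; O₂ fed = 252 × 1.130 = 284.8 mol/min.
Fuel reacted = 0.893 × 168 → ξ = 150 mol/min.
Outlet (n = n₀ + ν ξ):
  CH₃OH: 168 − 1(150) = 17.98
  O₂: 284.8 − 1.5(150) = 59.72
  CO₂: 0 + 1(150) = 150
  H₂O: 0 + 2(150) = 300
Total out = 527.8 mol/min; y_CO₂ = 150 / 527.8 = 0.2843.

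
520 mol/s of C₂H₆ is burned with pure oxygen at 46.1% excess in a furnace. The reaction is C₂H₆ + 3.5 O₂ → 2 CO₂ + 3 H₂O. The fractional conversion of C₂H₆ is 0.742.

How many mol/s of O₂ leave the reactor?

Stoichiometric O₂ = 3.5 × 520 = 1820 mol/s; O₂ fed = 1820 × 1.461 = 2659 mol/s.
Fuel reacted = 0.742 × 520 → ξ = 385.8 mol/s.
Outlet (n = n₀ + ν ξ):
  C₂H₆: 520 − 1(385.8) = 134.2
  O₂: 2659 − 3.5(385.8) = 1309
  CO₂: 0 + 2(385.8) = 771.7
  H₂O: 0 + 3(385.8) = 1158

1310 mol/s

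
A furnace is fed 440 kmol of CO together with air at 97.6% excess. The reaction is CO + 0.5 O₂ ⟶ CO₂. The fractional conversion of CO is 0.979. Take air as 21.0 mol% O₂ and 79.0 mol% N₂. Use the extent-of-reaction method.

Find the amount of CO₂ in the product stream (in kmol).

431 kmol

Stoichiometric O₂ = 0.5 × 440 = 220 kmol; O₂ fed = 220 × 1.976 = 434.7 kmol.
N₂ fed = 434.7 × 79/21 = 1635 kmol.
Fuel reacted = 0.979 × 440 → ξ = 430.8 kmol.
Outlet (n = n₀ + ν ξ):
  CO: 440 − 1(430.8) = 9.24
  O₂: 434.7 − 0.5(430.8) = 219.3
  N₂: 1635 (inert)
  CO₂: 0 + 1(430.8) = 430.8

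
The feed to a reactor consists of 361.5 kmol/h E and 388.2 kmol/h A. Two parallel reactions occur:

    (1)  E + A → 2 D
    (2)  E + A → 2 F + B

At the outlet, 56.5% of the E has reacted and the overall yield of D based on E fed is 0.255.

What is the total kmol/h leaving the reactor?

Yield of D: 2ξ₁ / 361.5 = 0.255 → ξ₁ = 46.09 kmol/h.
Conversion of E: 1ξ₁ + 1ξ₂ = 0.565 × 361.5 = 204.2 → ξ₂ = 158.2 kmol/h.
Outlet amounts (n = n₀ + Σ ν·ξ):
  E: 361.5 − 1(46.09) − 1(158.2) = 157.3
  A: 388.2 − 1(46.09) − 1(158.2) = 184
  D: 0 + 2(46.09) = 92.18
  F: 0 + 2(158.2) = 316.3
  B: 0 + 1(158.2) = 158.2
Total out = 157.3 + 184 + 92.18 + 316.3 + 158.2 = 907.9 kmol/h.

908 kmol/h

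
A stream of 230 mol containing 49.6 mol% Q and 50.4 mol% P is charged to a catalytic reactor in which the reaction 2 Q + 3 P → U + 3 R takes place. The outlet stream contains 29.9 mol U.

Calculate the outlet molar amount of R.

For U: n = n₀ + 1ξ → 29.9 = 0 + 1ξ, giving ξ = 29.9 mol.
Outlet amounts (n = n₀ + ν ξ):
  Q: 114.1 − 2(29.9) = 54.28
  P: 115.9 − 3(29.9) = 26.22
  U: 0 + 1(29.9) = 29.9
  R: 0 + 3(29.9) = 89.7

89.7 mol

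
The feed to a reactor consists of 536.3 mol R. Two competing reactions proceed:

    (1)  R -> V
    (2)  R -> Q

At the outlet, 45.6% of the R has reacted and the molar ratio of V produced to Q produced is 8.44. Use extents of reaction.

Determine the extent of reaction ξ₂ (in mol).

ξ₂ = 25.9 mol

Conversion of R: R consumed = 0.456 × 536.3 = 244.6 mol = 1ξ₁ + 1ξ₂.
Selectivity: 1ξ₁ / (1ξ₂) = 8.44 → ξ₁ = 8.44 ξ₂.
Substitute: (1·8.44 + 1) ξ₂ = 244.6 → ξ₂ = 25.91 mol, ξ₁ = 218.6 mol.
Outlet amounts (n = n₀ + Σ ν·ξ):
  R: 536.3 − 1(218.6) − 1(25.91) = 291.7
  V: 0 + 1(218.6) = 218.6
  Q: 0 + 1(25.91) = 25.91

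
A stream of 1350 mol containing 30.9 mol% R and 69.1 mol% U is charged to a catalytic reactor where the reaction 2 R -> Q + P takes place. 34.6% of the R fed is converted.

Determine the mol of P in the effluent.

72.2 mol

R reacted = 0.346 × 417.1 = 144.3 mol; ν_R = −2, so ξ = 144.3/2 = 72.17 mol.
Outlet amounts (n = n₀ + ν ξ):
  R: 417.1 − 2(72.17) = 272.8
  Q: 0 + 1(72.17) = 72.17
  P: 0 + 1(72.17) = 72.17
  U: 932.8 (inert)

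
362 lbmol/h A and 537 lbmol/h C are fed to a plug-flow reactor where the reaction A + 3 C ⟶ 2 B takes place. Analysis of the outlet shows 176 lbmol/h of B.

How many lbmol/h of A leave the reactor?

For B: n = n₀ + 2ξ → 176 = 0 + 2ξ, giving ξ = 88 lbmol/h.
Outlet amounts (n = n₀ + ν ξ):
  A: 362 − 1(88) = 274
  C: 537 − 3(88) = 273
  B: 0 + 2(88) = 176

274 lbmol/h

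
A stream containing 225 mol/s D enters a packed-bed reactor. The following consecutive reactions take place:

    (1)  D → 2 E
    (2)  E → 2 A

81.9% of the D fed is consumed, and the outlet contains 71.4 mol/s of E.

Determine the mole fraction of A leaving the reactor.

0.841

Conversion of D: D consumed = 1ξ₁ = 0.819 × 225 → ξ₁ = 184.3 mol/s.
E balance: n_E = 0 + 2ξ₁ − 1ξ₂ = 71.4 → ξ₂ = (2·184.3 − 71.4)/1 = 297.1 mol/s.
Outlet amounts (n = n₀ + Σ ν·ξ):
  D: 225 − 1(184.3) = 40.73
  E: 0 + 2(184.3) − 1(297.1) = 71.4
  A: 0 + 2(297.1) = 594.3
Total out = 706.4 mol/s; y_A = 594.3 / 706.4 = 0.8413.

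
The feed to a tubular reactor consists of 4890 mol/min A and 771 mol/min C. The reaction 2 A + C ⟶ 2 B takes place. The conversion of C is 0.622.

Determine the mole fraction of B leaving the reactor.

C reacted = 0.622 × 771 = 479.6 mol/min; ν_C = −1, so ξ = 479.6/1 = 479.6 mol/min.
Outlet amounts (n = n₀ + ν ξ):
  A: 4890 − 2(479.6) = 3931
  C: 771 − 1(479.6) = 291.4
  B: 0 + 2(479.6) = 959.1
Total out = 5181 mol/min; y_B = 959.1 / 5181 = 0.1851.

0.185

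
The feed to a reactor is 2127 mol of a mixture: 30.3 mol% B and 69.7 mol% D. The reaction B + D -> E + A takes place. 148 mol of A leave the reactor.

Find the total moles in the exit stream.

2130 mol

For A: n = n₀ + 1ξ → 148 = 0 + 1ξ, giving ξ = 148 mol.
Outlet amounts (n = n₀ + ν ξ):
  B: 644.5 − 1(148) = 496.5
  D: 1483 − 1(148) = 1335
  E: 0 + 1(148) = 148
  A: 0 + 1(148) = 148
Total out = 496.5 + 1335 + 148 + 148 = 2127 mol.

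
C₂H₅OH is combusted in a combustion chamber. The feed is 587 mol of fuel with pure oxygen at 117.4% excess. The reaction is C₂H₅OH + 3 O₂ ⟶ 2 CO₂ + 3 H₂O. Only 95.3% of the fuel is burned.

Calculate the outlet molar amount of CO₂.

1120 mol

Stoichiometric O₂ = 3 × 587 = 1761 mol; O₂ fed = 1761 × 2.174 = 3828 mol.
Fuel reacted = 0.953 × 587 → ξ = 559.4 mol.
Outlet (n = n₀ + ν ξ):
  C₂H₅OH: 587 − 1(559.4) = 27.59
  O₂: 3828 − 3(559.4) = 2150
  CO₂: 0 + 2(559.4) = 1119
  H₂O: 0 + 3(559.4) = 1678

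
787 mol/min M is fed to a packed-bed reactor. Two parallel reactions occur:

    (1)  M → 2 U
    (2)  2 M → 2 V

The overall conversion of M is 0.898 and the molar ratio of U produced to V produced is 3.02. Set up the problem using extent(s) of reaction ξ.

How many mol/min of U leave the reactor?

Conversion of M: M consumed = 0.898 × 787 = 706.7 mol/min = 1ξ₁ + 2ξ₂.
Selectivity: 2ξ₁ / (2ξ₂) = 3.02 → ξ₁ = 3.02 ξ₂.
Substitute: (1·3.02 + 2) ξ₂ = 706.7 → ξ₂ = 140.8 mol/min, ξ₁ = 425.2 mol/min.
Outlet amounts (n = n₀ + Σ ν·ξ):
  M: 787 − 1(425.2) − 2(140.8) = 80.27
  U: 0 + 2(425.2) = 850.3
  V: 0 + 2(140.8) = 281.6

850 mol/min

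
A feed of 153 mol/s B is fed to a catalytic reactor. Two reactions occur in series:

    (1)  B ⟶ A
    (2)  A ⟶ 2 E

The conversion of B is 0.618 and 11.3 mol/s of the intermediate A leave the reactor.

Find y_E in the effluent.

0.705

Conversion of B: B consumed = 1ξ₁ = 0.618 × 153 → ξ₁ = 94.55 mol/s.
A balance: n_A = 0 + 1ξ₁ − 1ξ₂ = 11.3 → ξ₂ = (1·94.55 − 11.3)/1 = 83.25 mol/s.
Outlet amounts (n = n₀ + Σ ν·ξ):
  B: 153 − 1(94.55) = 58.45
  A: 0 + 1(94.55) − 1(83.25) = 11.3
  E: 0 + 2(83.25) = 166.5
Total out = 236.3 mol/s; y_E = 166.5 / 236.3 = 0.7048.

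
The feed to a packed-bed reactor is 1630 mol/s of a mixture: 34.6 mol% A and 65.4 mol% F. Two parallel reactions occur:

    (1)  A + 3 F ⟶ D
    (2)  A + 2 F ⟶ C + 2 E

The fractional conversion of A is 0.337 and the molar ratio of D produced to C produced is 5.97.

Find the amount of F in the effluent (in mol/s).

523 mol/s

Conversion of A: A consumed = 0.337 × 564 = 190.1 mol/s = 1ξ₁ + 1ξ₂.
Selectivity: 1ξ₁ / (1ξ₂) = 5.97 → ξ₁ = 5.97 ξ₂.
Substitute: (1·5.97 + 1) ξ₂ = 190.1 → ξ₂ = 27.27 mol/s, ξ₁ = 162.8 mol/s.
Outlet amounts (n = n₀ + Σ ν·ξ):
  A: 564 − 1(162.8) − 1(27.27) = 373.9
  F: 1066 − 3(162.8) − 2(27.27) = 523.1
  D: 0 + 1(162.8) = 162.8
  C: 0 + 1(27.27) = 27.27
  E: 0 + 2(27.27) = 54.54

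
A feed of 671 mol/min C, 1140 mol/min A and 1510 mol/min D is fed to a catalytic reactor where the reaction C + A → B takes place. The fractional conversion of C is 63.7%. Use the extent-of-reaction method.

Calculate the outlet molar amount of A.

C reacted = 0.637 × 671 = 427.4 mol/min; ν_C = −1, so ξ = 427.4/1 = 427.4 mol/min.
Outlet amounts (n = n₀ + ν ξ):
  C: 671 − 1(427.4) = 243.6
  A: 1140 − 1(427.4) = 712.6
  B: 0 + 1(427.4) = 427.4
  D: 1510 (inert)

713 mol/min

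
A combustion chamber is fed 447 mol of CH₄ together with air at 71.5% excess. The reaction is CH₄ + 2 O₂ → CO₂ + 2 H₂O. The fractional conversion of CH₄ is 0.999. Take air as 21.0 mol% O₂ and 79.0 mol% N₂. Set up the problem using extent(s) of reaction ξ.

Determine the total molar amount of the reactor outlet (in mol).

Stoichiometric O₂ = 2 × 447 = 894 mol; O₂ fed = 894 × 1.715 = 1533 mol.
N₂ fed = 1533 × 79/21 = 5768 mol.
Fuel reacted = 0.999 × 447 → ξ = 446.6 mol.
Outlet (n = n₀ + ν ξ):
  CH₄: 447 − 1(446.6) = 0.447
  O₂: 1533 − 2(446.6) = 640.1
  N₂: 5768 (inert)
  CO₂: 0 + 1(446.6) = 446.6
  H₂O: 0 + 2(446.6) = 893.1
Total out = 0.447 + 640.1 + 5768 + 446.6 + 893.1 = 7748 mol.

7750 mol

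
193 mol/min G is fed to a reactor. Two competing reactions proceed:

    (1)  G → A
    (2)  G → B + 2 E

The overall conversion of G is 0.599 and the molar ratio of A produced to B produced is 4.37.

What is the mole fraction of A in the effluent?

Conversion of G: G consumed = 0.599 × 193 = 115.6 mol/min = 1ξ₁ + 1ξ₂.
Selectivity: 1ξ₁ / (1ξ₂) = 4.37 → ξ₁ = 4.37 ξ₂.
Substitute: (1·4.37 + 1) ξ₂ = 115.6 → ξ₂ = 21.53 mol/min, ξ₁ = 94.08 mol/min.
Outlet amounts (n = n₀ + Σ ν·ξ):
  G: 193 − 1(94.08) − 1(21.53) = 77.39
  A: 0 + 1(94.08) = 94.08
  B: 0 + 1(21.53) = 21.53
  E: 0 + 2(21.53) = 43.06
Total out = 236.1 mol/min; y_A = 94.08 / 236.1 = 0.3985.

0.399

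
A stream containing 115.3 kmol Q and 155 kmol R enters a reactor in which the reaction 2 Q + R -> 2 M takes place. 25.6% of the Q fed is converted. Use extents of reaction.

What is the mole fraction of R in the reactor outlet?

Q reacted = 0.256 × 115.3 = 29.52 kmol; ν_Q = −2, so ξ = 29.52/2 = 14.76 kmol.
Outlet amounts (n = n₀ + ν ξ):
  Q: 115.3 − 2(14.76) = 85.78
  R: 155 − 1(14.76) = 140.2
  M: 0 + 2(14.76) = 29.52
Total out = 255.5 kmol; y_R = 140.2 / 255.5 = 0.5488.

0.549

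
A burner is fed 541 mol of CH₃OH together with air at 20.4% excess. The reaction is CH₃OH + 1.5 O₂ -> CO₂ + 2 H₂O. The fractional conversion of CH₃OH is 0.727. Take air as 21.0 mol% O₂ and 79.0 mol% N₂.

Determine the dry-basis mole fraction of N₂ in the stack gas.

Stoichiometric O₂ = 1.5 × 541 = 811.5 mol; O₂ fed = 811.5 × 1.204 = 977 mol.
N₂ fed = 977 × 79/21 = 3676 mol.
Fuel reacted = 0.727 × 541 → ξ = 393.3 mol.
Outlet (n = n₀ + ν ξ):
  CH₃OH: 541 − 1(393.3) = 147.7
  O₂: 977 − 1.5(393.3) = 387.1
  N₂: 3676 (inert)
  CO₂: 0 + 1(393.3) = 393.3
  H₂O: 0 + 2(393.3) = 786.6
Dry total = 4604 mol; y_N₂ (dry) = 3676 / 4604 = 0.7984.

0.798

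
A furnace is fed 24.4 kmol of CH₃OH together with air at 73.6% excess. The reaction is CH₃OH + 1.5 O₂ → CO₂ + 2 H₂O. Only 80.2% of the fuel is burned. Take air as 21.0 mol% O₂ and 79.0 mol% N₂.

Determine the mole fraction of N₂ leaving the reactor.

0.71

Stoichiometric O₂ = 1.5 × 24.4 = 36.6 kmol; O₂ fed = 36.6 × 1.736 = 63.54 kmol.
N₂ fed = 63.54 × 79/21 = 239 kmol.
Fuel reacted = 0.802 × 24.4 → ξ = 19.57 kmol.
Outlet (n = n₀ + ν ξ):
  CH₃OH: 24.4 − 1(19.57) = 4.831
  O₂: 63.54 − 1.5(19.57) = 34.18
  N₂: 239 (inert)
  CO₂: 0 + 1(19.57) = 19.57
  H₂O: 0 + 2(19.57) = 39.14
Total out = 336.7 kmol; y_N₂ = 239 / 336.7 = 0.7098.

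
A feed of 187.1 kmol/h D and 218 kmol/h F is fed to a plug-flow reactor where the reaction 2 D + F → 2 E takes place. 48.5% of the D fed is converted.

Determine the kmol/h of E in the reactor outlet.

D reacted = 0.485 × 187.1 = 90.74 kmol/h; ν_D = −2, so ξ = 90.74/2 = 45.37 kmol/h.
Outlet amounts (n = n₀ + ν ξ):
  D: 187.1 − 2(45.37) = 96.36
  F: 218 − 1(45.37) = 172.6
  E: 0 + 2(45.37) = 90.74

90.7 kmol/h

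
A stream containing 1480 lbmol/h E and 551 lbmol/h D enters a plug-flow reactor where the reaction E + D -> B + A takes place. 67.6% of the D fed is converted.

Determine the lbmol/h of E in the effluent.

D reacted = 0.676 × 551 = 372.5 lbmol/h; ν_D = −1, so ξ = 372.5/1 = 372.5 lbmol/h.
Outlet amounts (n = n₀ + ν ξ):
  E: 1480 − 1(372.5) = 1108
  D: 551 − 1(372.5) = 178.5
  B: 0 + 1(372.5) = 372.5
  A: 0 + 1(372.5) = 372.5

1110 lbmol/h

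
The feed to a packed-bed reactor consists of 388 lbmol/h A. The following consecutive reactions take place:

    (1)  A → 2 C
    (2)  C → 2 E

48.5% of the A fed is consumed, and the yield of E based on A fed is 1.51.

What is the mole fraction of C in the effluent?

0.096

Conversion of A: A consumed = 1ξ₁ = 0.485 × 388 → ξ₁ = 188.2 lbmol/h.
Yield of E: 2ξ₂ / 388 = 1.51 → ξ₂ = 292.9 lbmol/h.
Outlet amounts (n = n₀ + Σ ν·ξ):
  A: 388 − 1(188.2) = 199.8
  C: 0 + 2(188.2) − 1(292.9) = 83.42
  E: 0 + 2(292.9) = 585.9
Total out = 869.1 lbmol/h; y_C = 83.42 / 869.1 = 0.09598.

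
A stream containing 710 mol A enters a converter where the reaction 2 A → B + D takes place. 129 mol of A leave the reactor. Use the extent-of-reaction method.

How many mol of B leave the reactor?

290 mol

For A: n = n₀ − 2ξ → 129 = 710 − 2ξ, giving ξ = 290.5 mol.
Outlet amounts (n = n₀ + ν ξ):
  A: 710 − 2(290.5) = 129
  B: 0 + 1(290.5) = 290.5
  D: 0 + 1(290.5) = 290.5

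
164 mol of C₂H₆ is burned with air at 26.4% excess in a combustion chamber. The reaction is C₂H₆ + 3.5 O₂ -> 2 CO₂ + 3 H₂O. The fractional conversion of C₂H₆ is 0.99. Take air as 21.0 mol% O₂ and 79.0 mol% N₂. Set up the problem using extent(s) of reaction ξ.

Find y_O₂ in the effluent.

Stoichiometric O₂ = 3.5 × 164 = 574 mol; O₂ fed = 574 × 1.264 = 725.5 mol.
N₂ fed = 725.5 × 79/21 = 2729 mol.
Fuel reacted = 0.99 × 164 → ξ = 162.4 mol.
Outlet (n = n₀ + ν ξ):
  C₂H₆: 164 − 1(162.4) = 1.64
  O₂: 725.5 − 3.5(162.4) = 157.3
  N₂: 2729 (inert)
  CO₂: 0 + 2(162.4) = 324.7
  H₂O: 0 + 3(162.4) = 487.1
Total out = 3700 mol; y_O₂ = 157.3 / 3700 = 0.04251.

0.0425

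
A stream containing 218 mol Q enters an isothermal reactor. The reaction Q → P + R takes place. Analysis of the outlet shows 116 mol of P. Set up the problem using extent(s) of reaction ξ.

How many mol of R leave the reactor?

116 mol

For P: n = n₀ + 1ξ → 116 = 0 + 1ξ, giving ξ = 116 mol.
Outlet amounts (n = n₀ + ν ξ):
  Q: 218 − 1(116) = 102
  P: 0 + 1(116) = 116
  R: 0 + 1(116) = 116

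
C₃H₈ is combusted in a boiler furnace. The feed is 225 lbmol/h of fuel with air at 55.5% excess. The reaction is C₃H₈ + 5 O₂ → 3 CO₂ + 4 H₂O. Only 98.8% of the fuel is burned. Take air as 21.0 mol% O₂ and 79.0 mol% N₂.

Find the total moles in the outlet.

Stoichiometric O₂ = 5 × 225 = 1125 lbmol/h; O₂ fed = 1125 × 1.555 = 1749 lbmol/h.
N₂ fed = 1749 × 79/21 = 6581 lbmol/h.
Fuel reacted = 0.988 × 225 → ξ = 222.3 lbmol/h.
Outlet (n = n₀ + ν ξ):
  C₃H₈: 225 − 1(222.3) = 2.7
  O₂: 1749 − 5(222.3) = 637.9
  N₂: 6581 (inert)
  CO₂: 0 + 3(222.3) = 666.9
  H₂O: 0 + 4(222.3) = 889.2
Total out = 2.7 + 637.9 + 6581 + 666.9 + 889.2 = 8778 lbmol/h.

8780 lbmol/h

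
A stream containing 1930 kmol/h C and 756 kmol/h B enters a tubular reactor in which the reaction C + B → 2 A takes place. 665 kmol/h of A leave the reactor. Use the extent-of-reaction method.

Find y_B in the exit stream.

0.158

For A: n = n₀ + 2ξ → 665 = 0 + 2ξ, giving ξ = 332.5 kmol/h.
Outlet amounts (n = n₀ + ν ξ):
  C: 1930 − 1(332.5) = 1598
  B: 756 − 1(332.5) = 423.5
  A: 0 + 2(332.5) = 665
Total out = 2686 kmol/h; y_B = 423.5 / 2686 = 0.1577.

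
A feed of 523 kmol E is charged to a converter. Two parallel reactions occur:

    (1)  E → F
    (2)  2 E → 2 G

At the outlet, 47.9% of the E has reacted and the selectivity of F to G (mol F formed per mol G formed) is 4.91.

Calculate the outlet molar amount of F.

Conversion of E: E consumed = 0.479 × 523 = 250.5 kmol = 1ξ₁ + 2ξ₂.
Selectivity: 1ξ₁ / (2ξ₂) = 4.91 → ξ₁ = 9.82 ξ₂.
Substitute: (1·9.82 + 2) ξ₂ = 250.5 → ξ₂ = 21.19 kmol, ξ₁ = 208.1 kmol.
Outlet amounts (n = n₀ + Σ ν·ξ):
  E: 523 − 1(208.1) − 2(21.19) = 272.5
  F: 0 + 1(208.1) = 208.1
  G: 0 + 2(21.19) = 42.39

208 kmol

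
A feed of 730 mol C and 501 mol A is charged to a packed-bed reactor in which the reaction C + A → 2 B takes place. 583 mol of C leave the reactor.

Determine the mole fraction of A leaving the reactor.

0.288

For C: n = n₀ − 1ξ → 583 = 730 − 1ξ, giving ξ = 147 mol.
Outlet amounts (n = n₀ + ν ξ):
  C: 730 − 1(147) = 583
  A: 501 − 1(147) = 354
  B: 0 + 2(147) = 294
Total out = 1231 mol; y_A = 354 / 1231 = 0.2876.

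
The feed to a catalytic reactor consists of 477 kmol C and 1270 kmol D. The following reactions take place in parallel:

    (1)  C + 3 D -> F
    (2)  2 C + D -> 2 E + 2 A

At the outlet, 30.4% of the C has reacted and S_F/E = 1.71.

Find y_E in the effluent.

Conversion of C: C consumed = 0.304 × 477 = 145 kmol = 1ξ₁ + 2ξ₂.
Selectivity: 1ξ₁ / (2ξ₂) = 1.71 → ξ₁ = 3.42 ξ₂.
Substitute: (1·3.42 + 2) ξ₂ = 145 → ξ₂ = 26.75 kmol, ξ₁ = 91.5 kmol.
Outlet amounts (n = n₀ + Σ ν·ξ):
  C: 477 − 1(91.5) − 2(26.75) = 332
  D: 1270 − 3(91.5) − 1(26.75) = 968.7
  F: 0 + 1(91.5) = 91.5
  E: 0 + 2(26.75) = 53.51
  A: 0 + 2(26.75) = 53.51
Total out = 1499 kmol; y_E = 53.51 / 1499 = 0.03569.

0.0357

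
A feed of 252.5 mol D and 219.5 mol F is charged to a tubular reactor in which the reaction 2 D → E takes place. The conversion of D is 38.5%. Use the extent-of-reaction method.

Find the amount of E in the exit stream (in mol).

48.6 mol

D reacted = 0.385 × 252.5 = 97.21 mol; ν_D = −2, so ξ = 97.21/2 = 48.61 mol.
Outlet amounts (n = n₀ + ν ξ):
  D: 252.5 − 2(48.61) = 155.3
  E: 0 + 1(48.61) = 48.61
  F: 219.5 (inert)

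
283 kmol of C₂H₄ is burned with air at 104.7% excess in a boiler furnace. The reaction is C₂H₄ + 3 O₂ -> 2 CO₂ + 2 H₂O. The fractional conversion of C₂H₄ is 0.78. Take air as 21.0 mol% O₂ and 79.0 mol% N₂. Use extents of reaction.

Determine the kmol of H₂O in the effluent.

441 kmol

Stoichiometric O₂ = 3 × 283 = 849 kmol; O₂ fed = 849 × 2.047 = 1738 kmol.
N₂ fed = 1738 × 79/21 = 6538 kmol.
Fuel reacted = 0.78 × 283 → ξ = 220.7 kmol.
Outlet (n = n₀ + ν ξ):
  C₂H₄: 283 − 1(220.7) = 62.26
  O₂: 1738 − 3(220.7) = 1076
  N₂: 6538 (inert)
  CO₂: 0 + 2(220.7) = 441.5
  H₂O: 0 + 2(220.7) = 441.5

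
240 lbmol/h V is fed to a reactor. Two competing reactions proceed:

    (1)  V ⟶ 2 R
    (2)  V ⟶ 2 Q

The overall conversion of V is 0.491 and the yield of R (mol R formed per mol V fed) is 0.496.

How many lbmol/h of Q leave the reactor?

117 lbmol/h

Yield of R: 2ξ₁ / 240 = 0.496 → ξ₁ = 59.52 lbmol/h.
Conversion of V: 1ξ₁ + 1ξ₂ = 0.491 × 240 = 117.8 → ξ₂ = 58.32 lbmol/h.
Outlet amounts (n = n₀ + Σ ν·ξ):
  V: 240 − 1(59.52) − 1(58.32) = 122.2
  R: 0 + 2(59.52) = 119
  Q: 0 + 2(58.32) = 116.6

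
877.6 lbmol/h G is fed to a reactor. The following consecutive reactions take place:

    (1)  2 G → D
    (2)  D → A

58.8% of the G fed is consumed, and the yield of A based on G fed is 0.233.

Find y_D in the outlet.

0.0864

Conversion of G: G consumed = 2ξ₁ = 0.588 × 877.6 → ξ₁ = 258 lbmol/h.
Yield of A: 1ξ₂ / 877.6 = 0.233 → ξ₂ = 204.5 lbmol/h.
Outlet amounts (n = n₀ + Σ ν·ξ):
  G: 877.6 − 2(258) = 361.6
  D: 0 + 1(258) − 1(204.5) = 53.53
  A: 0 + 1(204.5) = 204.5
Total out = 619.6 lbmol/h; y_D = 53.53 / 619.6 = 0.0864.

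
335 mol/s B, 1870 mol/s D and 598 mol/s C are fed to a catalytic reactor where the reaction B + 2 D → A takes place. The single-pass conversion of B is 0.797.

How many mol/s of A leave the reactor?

B reacted = 0.797 × 335 = 267 mol/s; ν_B = −1, so ξ = 267/1 = 267 mol/s.
Outlet amounts (n = n₀ + ν ξ):
  B: 335 − 1(267) = 68
  D: 1870 − 2(267) = 1336
  A: 0 + 1(267) = 267
  C: 598 (inert)

267 mol/s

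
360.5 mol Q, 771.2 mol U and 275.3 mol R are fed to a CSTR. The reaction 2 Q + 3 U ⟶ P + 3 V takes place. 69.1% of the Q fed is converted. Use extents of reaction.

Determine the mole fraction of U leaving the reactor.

0.31

Q reacted = 0.691 × 360.5 = 249.1 mol; ν_Q = −2, so ξ = 249.1/2 = 124.6 mol.
Outlet amounts (n = n₀ + ν ξ):
  Q: 360.5 − 2(124.6) = 111.4
  U: 771.2 − 3(124.6) = 397.5
  P: 0 + 1(124.6) = 124.6
  V: 0 + 3(124.6) = 373.7
  R: 275.3 (inert)
Total out = 1282 mol; y_U = 397.5 / 1282 = 0.31.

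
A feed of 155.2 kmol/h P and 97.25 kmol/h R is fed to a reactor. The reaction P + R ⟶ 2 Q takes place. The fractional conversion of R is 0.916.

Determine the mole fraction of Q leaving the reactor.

R reacted = 0.916 × 97.25 = 89.08 kmol/h; ν_R = −1, so ξ = 89.08/1 = 89.08 kmol/h.
Outlet amounts (n = n₀ + ν ξ):
  P: 155.2 − 1(89.08) = 66.12
  R: 97.25 − 1(89.08) = 8.169
  Q: 0 + 2(89.08) = 178.2
Total out = 252.4 kmol/h; y_Q = 178.2 / 252.4 = 0.7057.

0.706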